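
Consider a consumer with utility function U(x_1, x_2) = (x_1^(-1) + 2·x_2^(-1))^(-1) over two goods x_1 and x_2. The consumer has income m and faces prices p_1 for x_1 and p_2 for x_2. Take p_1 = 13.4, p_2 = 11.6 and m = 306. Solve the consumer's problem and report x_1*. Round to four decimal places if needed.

MRS = MU_x_1/MU_x_2 = (1/2)·(x_2/x_1)^(2). Set equal to p_1/p_2.
Hence x_2/x_1 = (2·p_1/p_2)^(1/(2)), i.e. raised to the 0.5 power.
Substitute x_2 = (x_2/x_1)·x_1 into the budget: x_1* = m/(p_1 + p_2·(x_2/x_1)).
Numerically x_2/x_1 = 1.519982, so x_1* = 306/(13.4 + 11.6·1.519982) = 9.8609.

x_1* = 9.8609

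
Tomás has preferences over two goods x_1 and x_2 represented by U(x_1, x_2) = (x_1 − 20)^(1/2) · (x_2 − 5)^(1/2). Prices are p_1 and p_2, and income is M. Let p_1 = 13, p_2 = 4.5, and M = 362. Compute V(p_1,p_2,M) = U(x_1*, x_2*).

Discretionary income = 362 − 20·13 − 5·4.5 = 79.5; x_1* = 20 + 0.5·79.5/13 = 23.0577; x_2* = 5 + 0.5·79.5/4.5 = 13.8333.
Utility at the optimum: U(23.0577, 13.8333) = 5.1971.

V = 5.1971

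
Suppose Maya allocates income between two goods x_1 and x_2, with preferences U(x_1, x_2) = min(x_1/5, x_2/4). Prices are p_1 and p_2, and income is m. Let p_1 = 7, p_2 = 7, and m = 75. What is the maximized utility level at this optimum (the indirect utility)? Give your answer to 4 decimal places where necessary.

With perfect complements, no substitution: consume in ratio x_1:x_2 = 5:4.
Budget: p_1·x_1 + p_2·(4/5)·x_1 = m, so (5·p_1 + 4·p_2)·x_1 = 5·m.
Demand: x_1*(p_1,p_2,m) = 5·m/(5·p_1 + 4·p_2), x_2* = 4·m/(5·p_1 + 4·p_2).
Here 5·7 + 4·7 = 63, giving x_1* = 5.9524 and x_2* = 4.7619.
Utility at the optimum: U(5.9524, 4.7619) = 1.1905.

V = 1.1905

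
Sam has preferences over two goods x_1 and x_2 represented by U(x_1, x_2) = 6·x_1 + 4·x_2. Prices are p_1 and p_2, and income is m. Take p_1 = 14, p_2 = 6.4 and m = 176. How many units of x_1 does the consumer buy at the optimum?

x_1* = 0

Linear utility — the consumer picks whichever good has higher MU/price: 6/14 = 0.4286 vs 4/6.4 = 0.625.
x_2 gives more utility per dollar, so spend all income on x_2: x_2* = m/p_2, x_1* = 0.
Numerically: x_1* = 0, x_2* = 27.5.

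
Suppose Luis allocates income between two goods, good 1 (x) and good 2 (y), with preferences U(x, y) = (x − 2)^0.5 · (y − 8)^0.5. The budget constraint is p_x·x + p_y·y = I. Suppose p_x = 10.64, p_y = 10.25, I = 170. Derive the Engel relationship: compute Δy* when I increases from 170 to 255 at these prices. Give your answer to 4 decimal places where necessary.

Substituting into the budget: x* = 2 + 0.5·(I − 2·p_x − 8·p_y)/p_x, and y* = 8 + 0.5·(…)/p_y.
Discretionary income = 170 − 2·10.64 − 8·10.25 = 66.72; y* = 8 + 0.5·66.72/10.25 = 11.2546.
At I' = 255: y* = 15.401. Change: 15.401 − 11.2546 = 4.1463.

Δy* = 4.1463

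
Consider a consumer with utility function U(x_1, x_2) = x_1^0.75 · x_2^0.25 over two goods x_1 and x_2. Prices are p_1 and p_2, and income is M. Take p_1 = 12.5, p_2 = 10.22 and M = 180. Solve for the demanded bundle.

Tangency: MRS = 3·x_2/x_1 = p_1/p_2.
Rearranging, p_2·x_2 = (1/3)·p_1·x_1. Substituting into the budget gives p_1·x_1·(1 + (1/3)) = M.
Demand: x_1*(p_1,p_2,M) = 0.75·M/p_1 and x_2* = 0.25·M/p_2.
At p_1=12.5, p_2=10.22, M=180: x_1* = 0.75·180/12.5 = 10.8, x_2* = 4.4031.

x_1* = 10.8, x_2* = 4.4031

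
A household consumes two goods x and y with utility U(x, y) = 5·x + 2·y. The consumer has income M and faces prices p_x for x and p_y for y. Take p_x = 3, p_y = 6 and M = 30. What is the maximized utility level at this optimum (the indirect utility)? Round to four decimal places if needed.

V = 50

Linear utility — the consumer picks whichever good has higher MU/price: 5/3 = 1.6667 vs 2/6 = 0.3333.
x gives more utility per dollar, so spend all income on x: x* = M/p_x, y* = 0.
Numerically: x* = 10, y* = 0.
Utility at the optimum: U(10, 0) = 50.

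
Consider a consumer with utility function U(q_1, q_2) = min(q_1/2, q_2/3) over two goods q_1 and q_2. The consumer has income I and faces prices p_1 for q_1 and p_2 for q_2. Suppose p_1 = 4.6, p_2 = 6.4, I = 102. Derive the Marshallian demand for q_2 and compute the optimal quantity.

Demand: q_1*(p_1,p_2,I) = 2·I/(2·p_1 + 3·p_2), q_2* = 3·I/(2·p_1 + 3·p_2).
Here 2·4.6 + 3·6.4 = 28.4, giving q_2* = 10.7746.

q_2* = 10.7746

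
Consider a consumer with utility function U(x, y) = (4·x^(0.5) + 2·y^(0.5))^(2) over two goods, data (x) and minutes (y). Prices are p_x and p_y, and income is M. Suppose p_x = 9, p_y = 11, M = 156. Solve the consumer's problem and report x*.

From the CES first-order condition, 2·(y/x)^(0.5) = p_x/p_y.
Solve for the ratio: y/x = [(1/2)·p_x/p_y]^(2).
With the ratio pinned down, the budget gives x* = M/(p_x + p_y·(y/x)) and y* = (y/x)·x*.
Numerically y/x = 0.167355, so x* = 156/(9 + 11·0.167355) = 14.3899.

x* = 14.3899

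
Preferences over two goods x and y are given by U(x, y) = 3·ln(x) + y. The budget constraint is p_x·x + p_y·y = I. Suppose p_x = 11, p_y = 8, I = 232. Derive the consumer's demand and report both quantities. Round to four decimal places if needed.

MU_x = 3/x, MU_y = 1. Tangency: 3/x = p_x/p_y.
So x*(p_x,p_y) = 3·p_y/p_x, independent of income; and y* = (I − 3·p_y)/p_y.
At the given prices: x* = 3·8/11 = 2.1818, and y* = 26.

x* = 2.1818, y* = 26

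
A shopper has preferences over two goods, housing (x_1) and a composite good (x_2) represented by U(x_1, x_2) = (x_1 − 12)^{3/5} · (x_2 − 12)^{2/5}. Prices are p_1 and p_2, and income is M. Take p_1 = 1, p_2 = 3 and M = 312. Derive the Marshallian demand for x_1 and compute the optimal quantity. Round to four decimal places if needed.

x_1* = 170.4

MRS = (3/2)·(x_2−12)/(x_1−12). Tangency with p_1/p_2 gives x_2−12 = (2/3)·(p_1/p_2)·(x_1−12).
Substituting into the budget: x_1* = 12 + 0.6·(M − 12·p_1 − 12·p_2)/p_1, and x_2* = 12 + 0.4·(…)/p_2.
Discretionary income = 312 − 12·1 − 12·3 = 264; x_1* = 12 + 0.6·264/1 = 170.4.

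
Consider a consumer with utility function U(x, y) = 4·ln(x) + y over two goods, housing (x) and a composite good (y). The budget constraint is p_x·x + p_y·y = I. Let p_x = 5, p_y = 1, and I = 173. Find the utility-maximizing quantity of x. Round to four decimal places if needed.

x* = 0.8

Set MRS = p_x/p_y: (4/x)/1 = p_x/p_y.
So x*(p_x,p_y) = 4·p_y/p_x, independent of income; and y* = (I − 4·p_y)/p_y.
At the given prices: x* = 4·1/5 = 0.8.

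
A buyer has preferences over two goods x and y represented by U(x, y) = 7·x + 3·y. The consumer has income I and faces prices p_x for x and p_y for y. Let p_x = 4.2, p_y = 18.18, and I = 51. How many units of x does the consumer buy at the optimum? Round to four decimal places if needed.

Perfect substitutes: compare marginal utility per dollar. 7/p_x vs 3/p_y → 1.6667 vs 0.165.
x gives more utility per dollar, so spend all income on x: x* = I/p_x, y* = 0.
Numerically: x* = 12.1429, y* = 0.

x* = 12.1429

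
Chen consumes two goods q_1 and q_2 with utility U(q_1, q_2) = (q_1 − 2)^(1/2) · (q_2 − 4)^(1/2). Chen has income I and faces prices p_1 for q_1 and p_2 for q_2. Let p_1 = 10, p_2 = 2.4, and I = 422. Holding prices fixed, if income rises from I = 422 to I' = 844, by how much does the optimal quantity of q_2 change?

Δq_2* = 87.9167

Let q_1' = q_1−2, q_2' = q_2−4. MRS = q_2'/q_1' = p_1/p_2.
Substituting into the budget: q_1* = 2 + 0.5·(I − 2·p_1 − 4·p_2)/p_1, and q_2* = 4 + 0.5·(…)/p_2.
Discretionary income = 422 − 2·10 − 4·2.4 = 392.4; q_2* = 4 + 0.5·392.4/2.4 = 85.75.
At I' = 844: q_2* = 173.6667. Change: 173.6667 − 85.75 = 87.9167.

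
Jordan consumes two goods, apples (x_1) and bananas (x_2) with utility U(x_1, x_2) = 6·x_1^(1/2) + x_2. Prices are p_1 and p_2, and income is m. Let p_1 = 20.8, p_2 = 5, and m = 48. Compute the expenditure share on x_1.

share on x_1 = 0.2254

Solve: √x_1 = 3·p_2/p_1, so x_1*(p_1,p_2) = (3·p_2/p_1)², and x_2* = (m − p_1·x_1*)/p_2.
Plugging in: x_1* = (3·5/20.8)² = 0.5201, x_2* = 7.4365.
Expenditure on x_1: 20.8·0.5201 = 10.8173; share = 0.2254.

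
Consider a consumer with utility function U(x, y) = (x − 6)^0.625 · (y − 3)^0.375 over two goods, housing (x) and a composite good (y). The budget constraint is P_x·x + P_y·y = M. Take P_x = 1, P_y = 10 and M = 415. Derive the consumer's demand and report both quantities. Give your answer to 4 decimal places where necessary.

x* = 242.875, y* = 17.2125

MRS = (5/3)·(y−3)/(x−6). Tangency with P_x/P_y gives y−3 = (3/5)·(P_x/P_y)·(x−6).
Substituting into the budget: x* = 6 + 0.625·(M − 6·P_x − 3·P_y)/P_x, and y* = 3 + 0.375·(…)/P_y.
Discretionary income = 415 − 6·1 − 3·10 = 379; x* = 6 + 0.625·379/1 = 242.875; y* = 3 + 0.375·379/10 = 17.2125.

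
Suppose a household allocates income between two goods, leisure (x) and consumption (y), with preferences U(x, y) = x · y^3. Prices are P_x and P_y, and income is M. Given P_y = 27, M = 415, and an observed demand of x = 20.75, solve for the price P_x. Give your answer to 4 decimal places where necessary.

MU_x/MU_y = (y)/(3·x); tangency sets this equal to P_x/P_y.
Rearranging, P_y·y = 3·P_x·x. Substituting into the budget gives P_x·x·(1 + 3) = M.
Demand: x*(P_x,P_y,M) = 0.25·M/P_x and y* = 0.75·M/P_y.
Set x* = 20.75 in the demand function and solve for P_x: P_x = 5.

P_x = 5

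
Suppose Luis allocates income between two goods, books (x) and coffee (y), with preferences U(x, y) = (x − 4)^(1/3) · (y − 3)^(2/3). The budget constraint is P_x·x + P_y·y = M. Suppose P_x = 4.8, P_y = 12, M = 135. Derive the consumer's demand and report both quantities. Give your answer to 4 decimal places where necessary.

x* = 9.5417, y* = 7.4333

Let x' = x−4, y' = y−3. MRS = (1/2)·y'/x' = P_x/P_y.
After buying the subsistence bundle (4, 3), a share 1/3 of the remaining income goes to x: x* = 4 + 1/3·(M − 4P_x − 3P_y)/P_x.
Discretionary income = 135 − 4·4.8 − 3·12 = 79.8; x* = 4 + 1/3·79.8/4.8 = 9.5417; y* = 3 + 2/3·79.8/12 = 7.4333.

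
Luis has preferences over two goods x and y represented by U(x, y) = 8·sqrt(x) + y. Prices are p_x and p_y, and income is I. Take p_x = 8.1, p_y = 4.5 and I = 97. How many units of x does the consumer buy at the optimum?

Utility is quasi-linear in y; the FOC for x is 4/√x = p_x/p_y.
Solve: √x = 4·p_y/p_x, so x*(p_x,p_y) = (4·p_y/p_x)², and y* = (I − p_x·x*)/p_y.
Plugging in: x* = (4·4.5/8.1)² = 4.9383.

x* = 4.9383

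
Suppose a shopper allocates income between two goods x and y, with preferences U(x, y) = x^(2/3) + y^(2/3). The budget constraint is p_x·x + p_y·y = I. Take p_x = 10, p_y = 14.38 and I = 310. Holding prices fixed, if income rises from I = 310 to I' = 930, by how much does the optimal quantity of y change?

From the CES first-order condition, (y/x)^(1/3) = p_x/p_y.
Solve for the ratio: y/x = [p_x/p_y]^(3).
With the ratio pinned down, the budget gives x* = I/(p_x + p_y·(y/x)) and y* = (y/x)·x*.
Numerically y/x = 0.336297, so x* = 310/(10 + 14.38·0.336297) = 20.8952 and y* = 0.336297·20.8952 = 7.027.
At I' = 930: y* = 21.081. Change: 21.081 − 7.027 = 14.054.

Δy* = 14.054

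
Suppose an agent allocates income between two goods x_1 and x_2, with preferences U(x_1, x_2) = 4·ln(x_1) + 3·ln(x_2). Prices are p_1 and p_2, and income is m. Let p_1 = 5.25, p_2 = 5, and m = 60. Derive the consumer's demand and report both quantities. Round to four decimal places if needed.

Demand: x_1*(p_1,p_2,m) = 4/7·m/p_1 and x_2* = 3/7·m/p_2.
At p_1=5.25, p_2=5, m=60: x_1* = 4/7·60/5.25 = 6.5306, x_2* = 5.1429.

x_1* = 6.5306, x_2* = 5.1429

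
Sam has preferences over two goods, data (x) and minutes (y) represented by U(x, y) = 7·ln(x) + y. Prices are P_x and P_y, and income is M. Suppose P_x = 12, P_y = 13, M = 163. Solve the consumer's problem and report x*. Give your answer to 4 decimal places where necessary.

MU_x = 7/x, MU_y = 1. Tangency: 7/x = P_x/P_y.
So x*(P_x,P_y) = 7·P_y/P_x, independent of income; and y* = (M − 7·P_y)/P_y.
At the given prices: x* = 7·13/12 = 7.5833.

x* = 7.5833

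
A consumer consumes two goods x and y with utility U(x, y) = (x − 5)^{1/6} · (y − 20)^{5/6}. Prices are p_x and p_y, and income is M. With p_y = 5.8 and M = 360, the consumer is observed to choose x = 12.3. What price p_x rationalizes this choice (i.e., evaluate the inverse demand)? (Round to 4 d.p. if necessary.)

p_x = 5

Let x' = x−5, y' = y−20. MRS = (1/5)·y'/x' = p_x/p_y.
Substituting into the budget: x* = 5 + 1/6·(M − 5·p_x − 20·p_y)/p_x, and y* = 20 + 5/6·(…)/p_y.
Set x* = 12.3 in the demand function and solve for p_x: p_x = 5.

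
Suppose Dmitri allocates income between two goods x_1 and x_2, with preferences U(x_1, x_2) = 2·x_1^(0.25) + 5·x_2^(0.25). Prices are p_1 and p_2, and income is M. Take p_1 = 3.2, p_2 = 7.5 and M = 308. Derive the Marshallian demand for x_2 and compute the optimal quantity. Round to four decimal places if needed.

From the CES first-order condition, (2/5)·(x_2/x_1)^(0.75) = p_1/p_2.
Hence x_2/x_1 = ((5/2)·p_1/p_2)^(1/(0.75)), i.e. raised to the 4/3 power.
With the ratio pinned down, the budget gives x_1* = M/(p_1 + p_2·(x_2/x_1)) and x_2* = (x_2/x_1)·x_1*.
Numerically x_2/x_1 = 1.089862, so x_1* = 308/(3.2 + 7.5·1.089862) = 27.0794 and x_2* = 1.089862·27.0794 = 29.5128.

x_2* = 29.5128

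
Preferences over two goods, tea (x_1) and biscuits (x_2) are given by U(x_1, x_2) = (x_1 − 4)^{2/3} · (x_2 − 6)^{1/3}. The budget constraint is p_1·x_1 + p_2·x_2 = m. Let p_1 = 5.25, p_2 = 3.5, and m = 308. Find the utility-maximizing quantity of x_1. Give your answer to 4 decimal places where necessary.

x_1* = 37.7778

MRS = 2·(x_2−6)/(x_1−4). Tangency with p_1/p_2 gives x_2−6 = (1/2)·(p_1/p_2)·(x_1−4).
Substituting into the budget: x_1* = 4 + 2/3·(m − 4·p_1 − 6·p_2)/p_1, and x_2* = 6 + 1/3·(…)/p_2.
Discretionary income = 308 − 4·5.25 − 6·3.5 = 266; x_1* = 4 + 2/3·266/5.25 = 37.7778.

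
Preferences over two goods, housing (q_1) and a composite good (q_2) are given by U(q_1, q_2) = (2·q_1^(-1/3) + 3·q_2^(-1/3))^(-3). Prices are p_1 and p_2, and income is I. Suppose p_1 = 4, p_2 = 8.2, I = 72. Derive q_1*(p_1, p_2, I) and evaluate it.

Substitute q_2 = (q_2/q_1)·q_1 into the budget: q_1* = I/(p_1 + p_2·(q_2/q_1)).
Numerically q_2/q_1 = 0.791139, so q_1* = 72/(4 + 8.2·0.791139) = 6.8654.

q_1* = 6.8654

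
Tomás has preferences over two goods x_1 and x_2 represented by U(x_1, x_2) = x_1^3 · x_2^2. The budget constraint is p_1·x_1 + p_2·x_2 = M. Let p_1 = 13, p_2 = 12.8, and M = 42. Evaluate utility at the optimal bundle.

The MRS is (3/2)·x_2/x_1. Set MRS = p_1/p_2.
Rearranging, p_2·x_2 = (2/3)·p_1·x_1. Substituting into the budget gives p_1·x_1·(1 + (2/3)) = M.
Demand: x_1*(p_1,p_2,M) = 0.6·M/p_1 and x_2* = 0.4·M/p_2.
At p_1=13, p_2=12.8, M=42: x_1* = 0.6·42/13 = 1.9385, x_2* = 1.3125.
Utility at the optimum: U(1.9385, 1.3125) = 12.5479.

V = 12.5479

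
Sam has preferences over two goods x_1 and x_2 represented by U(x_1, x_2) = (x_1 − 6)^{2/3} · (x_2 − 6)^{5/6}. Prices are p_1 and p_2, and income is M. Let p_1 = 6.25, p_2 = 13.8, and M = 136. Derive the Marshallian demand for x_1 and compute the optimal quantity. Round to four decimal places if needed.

x_1* = 7.1164

MRS = (4/5)·(x_2−6)/(x_1−6). Tangency with p_1/p_2 gives x_2−6 = (5/4)·(p_1/p_2)·(x_1−6).
Substituting into the budget: x_1* = 6 + 4/9·(M − 6·p_1 − 6·p_2)/p_1, and x_2* = 6 + 5/9·(…)/p_2.
Discretionary income = 136 − 6·6.25 − 6·13.8 = 15.7; x_1* = 6 + 4/9·15.7/6.25 = 7.1164.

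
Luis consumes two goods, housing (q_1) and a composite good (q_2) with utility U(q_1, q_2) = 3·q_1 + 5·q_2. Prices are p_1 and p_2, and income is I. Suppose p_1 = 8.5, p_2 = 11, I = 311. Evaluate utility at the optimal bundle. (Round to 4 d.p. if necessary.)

V = 141.3636

Perfect substitutes: compare marginal utility per dollar. 3/p_1 vs 5/p_2 → 0.3529 vs 0.4545.
q_2 gives more utility per dollar, so spend all income on q_2: q_2* = I/p_2, q_1* = 0.
Numerically: q_1* = 0, q_2* = 28.2727.
Utility at the optimum: U(0, 28.2727) = 141.3636.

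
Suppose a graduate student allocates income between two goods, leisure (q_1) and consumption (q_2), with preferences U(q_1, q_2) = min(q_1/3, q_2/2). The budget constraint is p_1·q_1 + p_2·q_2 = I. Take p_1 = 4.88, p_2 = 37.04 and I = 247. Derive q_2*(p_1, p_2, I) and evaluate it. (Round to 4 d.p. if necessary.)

Demand: q_1*(p_1,p_2,I) = 3·I/(3·p_1 + 2·p_2), q_2* = 2·I/(3·p_1 + 2·p_2).
Here 3·4.88 + 2·37.04 = 88.72, giving q_2* = 5.5681.

q_2* = 5.5681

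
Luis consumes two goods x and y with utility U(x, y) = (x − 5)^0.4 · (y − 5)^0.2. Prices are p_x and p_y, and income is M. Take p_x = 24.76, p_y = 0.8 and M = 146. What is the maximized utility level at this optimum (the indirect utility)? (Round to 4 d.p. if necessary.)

V = 1.1274

This is Cobb-Douglas in (x−5, y−5): tangency gives 0.4·p_y·(y−5) = 0.2·p_x·(x−5).
Substituting into the budget: x* = 5 + 2/3·(M − 5·p_x − 5·p_y)/p_x, and y* = 5 + 1/3·(…)/p_y.
Discretionary income = 146 − 5·24.76 − 5·0.8 = 18.2; x* = 5 + 2/3·18.2/24.76 = 5.49; y* = 5 + 1/3·18.2/0.8 = 12.5833.
Utility at the optimum: U(5.49, 12.5833) = 1.1274.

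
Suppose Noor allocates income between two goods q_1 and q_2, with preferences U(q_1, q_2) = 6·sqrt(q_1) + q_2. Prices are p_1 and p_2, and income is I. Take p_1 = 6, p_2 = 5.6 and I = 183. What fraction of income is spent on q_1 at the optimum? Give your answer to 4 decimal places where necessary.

Plugging in: q_1* = (3·5.6/6)² = 7.84, q_2* = 24.2786.
Expenditure on q_1: 6·7.84 = 47.04; share = 0.257.

share on q_1 = 0.257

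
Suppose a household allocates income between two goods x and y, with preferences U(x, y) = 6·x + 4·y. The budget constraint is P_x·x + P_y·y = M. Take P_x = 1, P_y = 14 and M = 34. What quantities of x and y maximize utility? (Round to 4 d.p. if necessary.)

Perfect substitutes: compare marginal utility per dollar. 6/P_x vs 4/P_y → 6 vs 0.2857.
x gives more utility per dollar, so spend all income on x: x* = M/P_x, y* = 0.
Numerically: x* = 34, y* = 0.

x* = 34, y* = 0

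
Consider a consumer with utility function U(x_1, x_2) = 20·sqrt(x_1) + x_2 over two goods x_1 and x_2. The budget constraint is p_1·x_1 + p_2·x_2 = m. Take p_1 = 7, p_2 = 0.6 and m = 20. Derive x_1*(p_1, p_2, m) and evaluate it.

x_1* = 0.7347

Set MRS = p_1/p_2: 10·x_1^(−1/2) = p_1/p_2.
Thus x_1* = (10·p_2/p_1)² — independent of m — with the rest of income spent on x_2.
Plugging in: x_1* = (10·0.6/7)² = 0.7347.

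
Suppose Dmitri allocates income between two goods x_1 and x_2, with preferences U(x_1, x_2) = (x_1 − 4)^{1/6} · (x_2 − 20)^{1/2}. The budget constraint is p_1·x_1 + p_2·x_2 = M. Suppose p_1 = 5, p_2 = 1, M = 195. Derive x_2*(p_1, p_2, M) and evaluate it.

Let x_1' = x_1−4, x_2' = x_2−20. MRS = (1/3)·x_2'/x_1' = p_1/p_2.
Substituting into the budget: x_1* = 4 + 0.25·(M − 4·p_1 − 20·p_2)/p_1, and x_2* = 20 + 0.75·(…)/p_2.
Discretionary income = 195 − 4·5 − 20·1 = 155; x_2* = 20 + 0.75·155/1 = 136.25.

x_2* = 136.25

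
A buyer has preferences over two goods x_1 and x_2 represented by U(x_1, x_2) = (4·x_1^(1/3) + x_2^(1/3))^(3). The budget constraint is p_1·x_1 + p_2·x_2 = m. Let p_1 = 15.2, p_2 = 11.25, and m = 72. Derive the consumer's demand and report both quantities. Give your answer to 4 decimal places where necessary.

MU_x_1 ∝ 4·x_1^(-2/3), MU_x_2 ∝ x_2^(-2/3), so MRS = 4·(x_2/x_1)^(2/3) = p_1/p_2.
Hence x_2/x_1 = ((1/4)·p_1/p_2)^(1/(2/3)), i.e. raised to the 1.5 power.
With the ratio pinned down, the budget gives x_1* = m/(p_1 + p_2·(x_2/x_1)) and x_2* = (x_2/x_1)·x_1*.
Numerically x_2/x_1 = 0.196312, so x_1* = 72/(15.2 + 11.25·0.196312) = 4.1359 and x_2* = 0.196312·4.1359 = 0.8119.

x_1* = 4.1359, x_2* = 0.8119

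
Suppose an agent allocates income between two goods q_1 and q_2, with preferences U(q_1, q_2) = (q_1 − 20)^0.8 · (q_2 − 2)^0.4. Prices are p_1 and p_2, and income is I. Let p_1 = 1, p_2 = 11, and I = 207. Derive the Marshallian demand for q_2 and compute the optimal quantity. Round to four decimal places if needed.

q_2* = 7

Let q_1' = q_1−20, q_2' = q_2−2. MRS = 2·q_2'/q_1' = p_1/p_2.
After buying the subsistence bundle (20, 2), a share 2/3 of the remaining income goes to q_1: q_1* = 20 + 2/3·(I − 20p_1 − 2p_2)/p_1.
Discretionary income = 207 − 20·1 − 2·11 = 165; q_2* = 2 + 1/3·165/11 = 7.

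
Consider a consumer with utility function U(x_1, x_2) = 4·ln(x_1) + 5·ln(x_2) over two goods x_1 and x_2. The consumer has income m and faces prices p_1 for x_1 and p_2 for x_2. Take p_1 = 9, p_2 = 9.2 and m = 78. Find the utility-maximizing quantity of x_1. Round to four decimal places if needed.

x_1* = 3.8519

Tangency: MRS = (4/5)·x_2/x_1 = p_1/p_2.
So 4·p_2·x_2 = 5·p_1·x_1; combined with the budget, a share 4/9 of income goes to x_1.
Demand: x_1*(p_1,p_2,m) = 4/9·m/p_1 and x_2* = 5/9·m/p_2.
At p_1=9, p_2=9.2, m=78: x_1* = 4/9·78/9 = 3.8519.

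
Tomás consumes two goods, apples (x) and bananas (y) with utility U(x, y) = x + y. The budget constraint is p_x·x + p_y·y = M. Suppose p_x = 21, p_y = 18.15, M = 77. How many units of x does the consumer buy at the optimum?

y gives more utility per dollar, so spend all income on y: y* = M/p_y, x* = 0.
Numerically: x* = 0, y* = 4.2424.

x* = 0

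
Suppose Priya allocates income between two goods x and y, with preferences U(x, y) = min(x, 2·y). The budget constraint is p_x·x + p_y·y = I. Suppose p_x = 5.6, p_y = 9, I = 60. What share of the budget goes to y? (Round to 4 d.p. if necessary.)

With perfect complements, no substitution: consume in ratio x:y = 2:1.
Budget: p_x·x + p_y·(1/2)·x = I, so (2·p_x + p_y)·x = 2·I.
Demand: x*(p_x,p_y,I) = 2·I/(2·p_x + p_y), y* = I/(2·p_x + p_y).
Here 2·5.6 + 9 = 20.2, giving x* = 5.9406 and y* = 2.9703.
Expenditure on y: 9·2.9703 = 26.7327; share = 0.4455.

share on y = 0.4455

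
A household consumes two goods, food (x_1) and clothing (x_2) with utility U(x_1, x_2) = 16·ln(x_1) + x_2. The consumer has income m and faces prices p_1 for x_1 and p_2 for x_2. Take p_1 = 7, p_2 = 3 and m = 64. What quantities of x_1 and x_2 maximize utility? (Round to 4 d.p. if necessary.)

x_1* = 6.8571, x_2* = 5.3333

MU_x_1 = 16/x_1, MU_x_2 = 1. Tangency: 16/x_1 = p_1/p_2.
So x_1*(p_1,p_2) = 16·p_2/p_1, independent of income; and x_2* = (m − 16·p_2)/p_2.
At the given prices: x_1* = 16·3/7 = 6.8571, and x_2* = 5.3333.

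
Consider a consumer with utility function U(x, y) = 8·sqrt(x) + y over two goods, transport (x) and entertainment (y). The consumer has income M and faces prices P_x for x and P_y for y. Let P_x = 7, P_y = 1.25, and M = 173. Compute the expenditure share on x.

share on x = 0.0206

MU_x = 4/√x, MU_y = 1. Tangency: 4/√x = P_x/P_y.
Solve: √x = 4·P_y/P_x, so x*(P_x,P_y) = (4·P_y/P_x)², and y* = (M − P_x·x*)/P_y.
Plugging in: x* = (4·1.25/7)² = 0.5102, y* = 135.5429.
Expenditure on x: 7·0.5102 = 3.5714; share = 0.0206.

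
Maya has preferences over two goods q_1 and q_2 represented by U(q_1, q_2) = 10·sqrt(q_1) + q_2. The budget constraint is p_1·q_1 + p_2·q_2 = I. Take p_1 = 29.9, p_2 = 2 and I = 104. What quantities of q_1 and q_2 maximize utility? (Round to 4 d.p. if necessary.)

Set MRS = p_1/p_2: 5·q_1^(−1/2) = p_1/p_2.
Solve: √q_1 = 5·p_2/p_1, so q_1*(p_1,p_2) = (5·p_2/p_1)², and q_2* = (I − p_1·q_1*)/p_2.
Plugging in: q_1* = (5·2/29.9)² = 0.1119, q_2* = 50.3278.

q_1* = 0.1119, q_2* = 50.3278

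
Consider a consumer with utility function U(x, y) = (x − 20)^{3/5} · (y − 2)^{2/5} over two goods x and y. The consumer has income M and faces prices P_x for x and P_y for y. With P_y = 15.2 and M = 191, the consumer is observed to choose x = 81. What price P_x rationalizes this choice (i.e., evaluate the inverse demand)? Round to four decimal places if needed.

MRS = (3/2)·(y−2)/(x−20). Tangency with P_x/P_y gives y−2 = (2/3)·(P_x/P_y)·(x−20).
After buying the subsistence bundle (20, 2), a share 0.6 of the remaining income goes to x: x* = 20 + 0.6·(M − 20P_x − 2P_y)/P_x.
Set x* = 81 in the demand function and solve for P_x: P_x = 1.32.

P_x = 1.32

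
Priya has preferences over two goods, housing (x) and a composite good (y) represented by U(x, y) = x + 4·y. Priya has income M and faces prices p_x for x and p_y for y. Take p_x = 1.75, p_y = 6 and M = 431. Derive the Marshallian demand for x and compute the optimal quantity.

x* = 0

Linear utility — the consumer picks whichever good has higher MU/price: 1/1.75 = 0.5714 vs 4/6 = 0.6667.
y gives more utility per dollar, so spend all income on y: y* = M/p_y, x* = 0.
Numerically: x* = 0, y* = 71.8333.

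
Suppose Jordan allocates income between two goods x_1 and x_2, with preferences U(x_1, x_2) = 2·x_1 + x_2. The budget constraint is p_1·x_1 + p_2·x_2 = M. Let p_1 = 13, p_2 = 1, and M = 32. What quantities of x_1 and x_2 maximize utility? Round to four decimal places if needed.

Perfect substitutes: compare marginal utility per dollar. 2/p_1 vs 1/p_2 → 0.1538 vs 1.
x_2 gives more utility per dollar, so spend all income on x_2: x_2* = M/p_2, x_1* = 0.
Numerically: x_1* = 0, x_2* = 32.

x_1* = 0, x_2* = 32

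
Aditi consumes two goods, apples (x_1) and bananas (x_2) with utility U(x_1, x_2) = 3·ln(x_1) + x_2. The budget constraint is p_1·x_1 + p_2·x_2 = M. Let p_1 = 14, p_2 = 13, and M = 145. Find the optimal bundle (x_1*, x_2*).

x_1* = 2.7857, x_2* = 8.1538

Set MRS = p_1/p_2: (3/x_1)/1 = p_1/p_2.
So x_1*(p_1,p_2) = 3·p_2/p_1, independent of income; and x_2* = (M − 3·p_2)/p_2.
At the given prices: x_1* = 3·13/14 = 2.7857, and x_2* = 8.1538.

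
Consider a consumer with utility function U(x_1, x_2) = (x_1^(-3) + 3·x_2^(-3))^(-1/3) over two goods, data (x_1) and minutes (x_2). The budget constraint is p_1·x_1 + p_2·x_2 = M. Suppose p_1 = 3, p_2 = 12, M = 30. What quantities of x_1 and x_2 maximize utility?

From the CES first-order condition, (1/3)·(x_2/x_1)^(4) = p_1/p_2.
Solve for the ratio: x_2/x_1 = [3·p_1/p_2]^(0.25).
Substitute x_2 = (x_2/x_1)·x_1 into the budget: x_1* = M/(p_1 + p_2·(x_2/x_1)).
Numerically x_2/x_1 = 0.930605, so x_1* = 30/(3 + 12·0.930605) = 2.1176 and x_2* = 0.930605·2.1176 = 1.9706.

x_1* = 2.1176, x_2* = 1.9706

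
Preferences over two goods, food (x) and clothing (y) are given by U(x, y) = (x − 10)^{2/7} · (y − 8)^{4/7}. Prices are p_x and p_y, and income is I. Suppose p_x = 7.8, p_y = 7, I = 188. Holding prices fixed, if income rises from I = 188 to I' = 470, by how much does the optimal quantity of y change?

Δy* = 26.8571

This is Cobb-Douglas in (x−10, y−8): tangency gives 2/7·p_y·(y−8) = 4/7·p_x·(x−10).
Substituting into the budget: x* = 10 + 1/3·(I − 10·p_x − 8·p_y)/p_x, and y* = 8 + 2/3·(…)/p_y.
Discretionary income = 188 − 10·7.8 − 8·7 = 54; y* = 8 + 2/3·54/7 = 13.1429.
At I' = 470: y* = 40. Change: 40 − 13.1429 = 26.8571.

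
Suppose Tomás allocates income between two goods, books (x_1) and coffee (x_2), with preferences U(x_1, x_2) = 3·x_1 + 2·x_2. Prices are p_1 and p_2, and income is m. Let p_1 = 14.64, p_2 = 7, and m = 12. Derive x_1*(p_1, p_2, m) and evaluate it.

Linear utility — the consumer picks whichever good has higher MU/price: 3/14.64 = 0.2049 vs 2/7 = 0.2857.
x_2 gives more utility per dollar, so spend all income on x_2: x_2* = m/p_2, x_1* = 0.
Numerically: x_1* = 0, x_2* = 1.7143.

x_1* = 0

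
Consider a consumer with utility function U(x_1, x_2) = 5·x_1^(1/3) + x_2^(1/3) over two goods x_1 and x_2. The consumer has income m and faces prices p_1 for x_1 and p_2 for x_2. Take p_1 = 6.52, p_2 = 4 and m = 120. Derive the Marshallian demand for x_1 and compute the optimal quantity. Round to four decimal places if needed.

MRS = MU_x_1/MU_x_2 = 5·(x_2/x_1)^(2/3). Set equal to p_1/p_2.
Solve for the ratio: x_2/x_1 = [(1/5)·p_1/p_2]^(1.5).
With the ratio pinned down, the budget gives x_1* = m/(p_1 + p_2·(x_2/x_1)) and x_2* = (x_2/x_1)·x_1*.
Numerically x_2/x_1 = 0.186134, so x_1* = 120/(6.52 + 4·0.186134) = 16.5186.

x_1* = 16.5186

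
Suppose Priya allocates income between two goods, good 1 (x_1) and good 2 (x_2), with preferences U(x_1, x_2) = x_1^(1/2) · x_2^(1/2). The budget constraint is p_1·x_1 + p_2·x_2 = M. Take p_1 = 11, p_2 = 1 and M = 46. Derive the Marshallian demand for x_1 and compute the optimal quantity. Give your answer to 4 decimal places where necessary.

x_1* = 2.0909

Tangency: MRS = x_2/x_1 = p_1/p_2.
So 0.5·p_2·x_2 = 0.5·p_1·x_1; combined with the budget, a share 0.5 of income goes to x_1.
Demand: x_1*(p_1,p_2,M) = 0.5·M/p_1 and x_2* = 0.5·M/p_2.
At p_1=11, p_2=1, M=46: x_1* = 0.5·46/11 = 2.0909.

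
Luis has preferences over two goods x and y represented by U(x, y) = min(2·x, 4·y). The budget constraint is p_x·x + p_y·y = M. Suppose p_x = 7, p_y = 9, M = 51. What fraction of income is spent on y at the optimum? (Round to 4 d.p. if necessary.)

share on y = 0.3913

Leontief preferences: the optimum is at the kink where x/4 = y/2, i.e. y = (1/2)·x.
Budget: p_x·x + p_y·(1/2)·x = M, so (4·p_x + 2·p_y)·x = 4·M.
Demand: x*(p_x,p_y,M) = 4·M/(4·p_x + 2·p_y), y* = 2·M/(4·p_x + 2·p_y).
Here 4·7 + 2·9 = 46, giving x* = 4.4348 and y* = 2.2174.
Expenditure on y: 9·2.2174 = 19.9565; share = 0.3913.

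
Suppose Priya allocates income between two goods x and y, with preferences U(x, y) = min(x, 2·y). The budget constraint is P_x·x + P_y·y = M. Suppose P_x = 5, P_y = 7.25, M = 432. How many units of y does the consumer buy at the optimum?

Leontief preferences: the optimum is at the kink where x/2 = y/1, i.e. y = (1/2)·x.
Budget: P_x·x + P_y·(1/2)·x = M, so (2·P_x + P_y)·x = 2·M.
Demand: x*(P_x,P_y,M) = 2·M/(2·P_x + P_y), y* = M/(2·P_x + P_y).
Here 2·5 + 7.25 = 17.25, giving y* = 25.0435.

y* = 25.0435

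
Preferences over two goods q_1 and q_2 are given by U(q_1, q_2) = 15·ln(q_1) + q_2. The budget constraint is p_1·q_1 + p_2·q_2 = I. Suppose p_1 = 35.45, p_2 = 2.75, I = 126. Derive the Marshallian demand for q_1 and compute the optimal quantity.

q_1* = 1.1636

MU_q_1 = 15/q_1, MU_q_2 = 1. Tangency: 15/q_1 = p_1/p_2.
So q_1*(p_1,p_2) = 15·p_2/p_1, independent of income; and q_2* = (I − 15·p_2)/p_2.
At the given prices: q_1* = 15·2.75/35.45 = 1.1636.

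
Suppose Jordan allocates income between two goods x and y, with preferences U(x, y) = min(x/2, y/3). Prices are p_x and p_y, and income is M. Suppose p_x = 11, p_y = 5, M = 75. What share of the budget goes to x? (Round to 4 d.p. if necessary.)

share on x = 0.5946

With perfect complements, no substitution: consume in ratio x:y = 2:3.
Budget: p_x·x + p_y·(3/2)·x = M, so (2·p_x + 3·p_y)·x = 2·M.
Demand: x*(p_x,p_y,M) = 2·M/(2·p_x + 3·p_y), y* = 3·M/(2·p_x + 3·p_y).
Here 2·11 + 3·5 = 37, giving x* = 4.0541 and y* = 6.0811.
Expenditure on x: 11·4.0541 = 44.5946; share = 0.5946.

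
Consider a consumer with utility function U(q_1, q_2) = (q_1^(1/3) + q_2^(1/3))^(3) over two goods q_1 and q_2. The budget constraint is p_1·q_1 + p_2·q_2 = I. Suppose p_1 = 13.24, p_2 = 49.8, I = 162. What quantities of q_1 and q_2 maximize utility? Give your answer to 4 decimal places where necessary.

q_1* = 8.073, q_2* = 1.1067

From the CES first-order condition, (q_2/q_1)^(2/3) = p_1/p_2.
Solve for the ratio: q_2/q_1 = [p_1/p_2]^(1.5).
Substitute q_2 = (q_2/q_1)·q_1 into the budget: q_1* = I/(p_1 + p_2·(q_2/q_1)).
Numerically q_2/q_1 = 0.137084, so q_1* = 162/(13.24 + 49.8·0.137084) = 8.073 and q_2* = 0.137084·8.073 = 1.1067.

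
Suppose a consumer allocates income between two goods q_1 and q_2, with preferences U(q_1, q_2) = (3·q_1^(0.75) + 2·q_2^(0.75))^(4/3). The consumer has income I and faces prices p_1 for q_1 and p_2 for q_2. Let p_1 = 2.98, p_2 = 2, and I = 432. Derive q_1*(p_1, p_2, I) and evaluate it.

q_1* = 87.6766

With the ratio pinned down, the budget gives q_1* = I/(p_1 + p_2·(q_2/q_1)) and q_2* = (q_2/q_1)·q_1*.
Numerically q_2/q_1 = 0.973599, so q_1* = 432/(2.98 + 2·0.973599) = 87.6766.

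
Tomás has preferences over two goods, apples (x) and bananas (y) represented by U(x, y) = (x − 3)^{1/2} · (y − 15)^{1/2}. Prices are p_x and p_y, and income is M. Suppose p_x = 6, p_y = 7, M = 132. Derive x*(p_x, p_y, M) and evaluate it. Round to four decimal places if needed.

x* = 3.75

This is Cobb-Douglas in (x−3, y−15): tangency gives 0.5·p_y·(y−15) = 0.5·p_x·(x−3).
After buying the subsistence bundle (3, 15), a share 0.5 of the remaining income goes to x: x* = 3 + 0.5·(M − 3p_x − 15p_y)/p_x.
Discretionary income = 132 − 3·6 − 15·7 = 9; x* = 3 + 0.5·9/6 = 3.75.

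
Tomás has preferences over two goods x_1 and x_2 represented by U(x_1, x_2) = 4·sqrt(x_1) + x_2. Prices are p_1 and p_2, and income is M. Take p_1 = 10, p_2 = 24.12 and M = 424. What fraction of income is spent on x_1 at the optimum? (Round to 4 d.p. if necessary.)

share on x_1 = 0.5488

MU_x_1 = 2/√x_1, MU_x_2 = 1. Tangency: 2/√x_1 = p_1/p_2.
Solve: √x_1 = 2·p_2/p_1, so x_1*(p_1,p_2) = (2·p_2/p_1)², and x_2* = (M − p_1·x_1*)/p_2.
Plugging in: x_1* = (2·24.12/10)² = 23.271, x_2* = 7.9308.
Expenditure on x_1: 10·23.271 = 232.7098; share = 0.5488.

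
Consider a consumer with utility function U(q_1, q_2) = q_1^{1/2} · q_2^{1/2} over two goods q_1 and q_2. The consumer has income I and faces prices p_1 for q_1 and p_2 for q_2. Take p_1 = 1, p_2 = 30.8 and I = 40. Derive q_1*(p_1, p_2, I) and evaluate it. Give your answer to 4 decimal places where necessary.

MU_q_1/MU_q_2 = (0.5·q_2)/(0.5·q_1); tangency sets this equal to p_1/p_2.
Rearranging, p_2·q_2 = p_1·q_1. Substituting into the budget gives p_1·q_1·(1 + 1) = I.
Demand: q_1*(p_1,p_2,I) = 0.5·I/p_1 and q_2* = 0.5·I/p_2.
At p_1=1, p_2=30.8, I=40: q_1* = 0.5·40/1 = 20.

q_1* = 20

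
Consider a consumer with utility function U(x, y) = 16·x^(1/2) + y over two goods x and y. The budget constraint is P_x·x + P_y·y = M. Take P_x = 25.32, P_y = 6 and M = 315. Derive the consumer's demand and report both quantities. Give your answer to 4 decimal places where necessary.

Utility is quasi-linear in y; the FOC for x is 8/√x = P_x/P_y.
Thus x* = (8·P_y/P_x)² — independent of M — with the rest of income spent on y.
Plugging in: x* = (8·6/25.32)² = 3.5938, y* = 37.3341.

x* = 3.5938, y* = 37.3341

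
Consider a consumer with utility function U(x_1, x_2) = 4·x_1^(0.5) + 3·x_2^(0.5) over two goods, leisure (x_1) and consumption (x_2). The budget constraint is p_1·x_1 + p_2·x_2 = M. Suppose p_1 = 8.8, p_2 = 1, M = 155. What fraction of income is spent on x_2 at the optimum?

From the CES first-order condition, (4/3)·(x_2/x_1)^(0.5) = p_1/p_2.
Hence x_2/x_1 = ((3/4)·p_1/p_2)^(1/(0.5)), i.e. raised to the 2 power.
Substitute x_2 = (x_2/x_1)·x_1 into the budget: x_1* = M/(p_1 + p_2·(x_2/x_1)).
Numerically x_2/x_1 = 43.56, so x_1* = 155/(8.8 + 1·43.56) = 2.9603 and x_2* = 43.56·2.9603 = 128.9496.
Expenditure on x_2: 1·128.9496 = 128.9496; share = 0.8319.

share on x_2 = 0.8319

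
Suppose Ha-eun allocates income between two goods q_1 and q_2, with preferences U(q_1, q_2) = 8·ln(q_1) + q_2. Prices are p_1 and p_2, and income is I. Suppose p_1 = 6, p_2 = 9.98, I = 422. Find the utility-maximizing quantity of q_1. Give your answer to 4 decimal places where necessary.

MU_q_1 = 8/q_1, MU_q_2 = 1. Tangency: 8/q_1 = p_1/p_2.
So q_1*(p_1,p_2) = 8·p_2/p_1, independent of income; and q_2* = (I − 8·p_2)/p_2.
At the given prices: q_1* = 8·9.98/6 = 13.3067.

q_1* = 13.3067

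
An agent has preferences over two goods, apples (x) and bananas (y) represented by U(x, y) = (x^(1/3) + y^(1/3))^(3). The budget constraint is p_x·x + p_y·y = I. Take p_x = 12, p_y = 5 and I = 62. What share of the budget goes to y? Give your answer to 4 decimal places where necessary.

MU_x ∝ x^(-2/3), MU_y ∝ y^(-2/3), so MRS = (y/x)^(2/3) = p_x/p_y.
Hence y/x = (p_x/p_y)^(1/(2/3)), i.e. raised to the 1.5 power.
Substitute y = (y/x)·x into the budget: x* = I/(p_x + p_y·(y/x)).
Numerically y/x = 3.718064, so x* = 62/(12 + 5·3.718064) = 2.0268 and y* = 3.718064·2.0268 = 7.5357.
Expenditure on y: 5·7.5357 = 37.6786; share = 0.6077.

share on y = 0.6077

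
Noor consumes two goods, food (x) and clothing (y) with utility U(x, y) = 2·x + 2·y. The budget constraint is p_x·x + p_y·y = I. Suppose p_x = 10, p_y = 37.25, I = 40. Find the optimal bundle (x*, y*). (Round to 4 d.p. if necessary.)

Perfect substitutes: compare marginal utility per dollar. 2/p_x vs 2/p_y → 0.2 vs 0.0537.
x gives more utility per dollar, so spend all income on x: x* = I/p_x, y* = 0.
Numerically: x* = 4, y* = 0.

x* = 4, y* = 0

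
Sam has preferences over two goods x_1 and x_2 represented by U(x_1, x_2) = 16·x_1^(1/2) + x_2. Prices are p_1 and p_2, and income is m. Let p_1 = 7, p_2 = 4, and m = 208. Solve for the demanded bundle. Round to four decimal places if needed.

x_1* = 20.898, x_2* = 15.4286

Solve: √x_1 = 8·p_2/p_1, so x_1*(p_1,p_2) = (8·p_2/p_1)², and x_2* = (m − p_1·x_1*)/p_2.
Plugging in: x_1* = (8·4/7)² = 20.898, x_2* = 15.4286.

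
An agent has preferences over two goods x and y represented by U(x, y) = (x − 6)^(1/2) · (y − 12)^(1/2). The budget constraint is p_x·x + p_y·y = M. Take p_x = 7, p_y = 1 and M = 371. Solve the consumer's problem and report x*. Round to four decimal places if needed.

Let x' = x−6, y' = y−12. MRS = y'/x' = p_x/p_y.
Substituting into the budget: x* = 6 + 0.5·(M − 6·p_x − 12·p_y)/p_x, and y* = 12 + 0.5·(…)/p_y.
Discretionary income = 371 − 6·7 − 12·1 = 317; x* = 6 + 0.5·317/7 = 28.6429.

x* = 28.6429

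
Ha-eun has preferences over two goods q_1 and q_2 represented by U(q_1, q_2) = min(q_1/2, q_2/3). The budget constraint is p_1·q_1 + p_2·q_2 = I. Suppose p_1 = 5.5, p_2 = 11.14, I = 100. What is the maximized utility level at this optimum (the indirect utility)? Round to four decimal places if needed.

V = 2.2512

With perfect complements, no substitution: consume in ratio q_1:q_2 = 2:3.
Budget: p_1·q_1 + p_2·(3/2)·q_1 = I, so (2·p_1 + 3·p_2)·q_1 = 2·I.
Demand: q_1*(p_1,p_2,I) = 2·I/(2·p_1 + 3·p_2), q_2* = 3·I/(2·p_1 + 3·p_2).
Here 2·5.5 + 3·11.14 = 44.42, giving q_1* = 4.5025 and q_2* = 6.7537.
Utility at the optimum: U(4.5025, 6.7537) = 2.2512.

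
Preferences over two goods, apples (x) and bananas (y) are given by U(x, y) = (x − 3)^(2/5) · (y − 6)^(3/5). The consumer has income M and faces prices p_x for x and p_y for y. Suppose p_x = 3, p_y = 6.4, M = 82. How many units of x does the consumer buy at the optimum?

x* = 7.6133

MRS = (2/3)·(y−6)/(x−3). Tangency with p_x/p_y gives y−6 = (3/2)·(p_x/p_y)·(x−3).
After buying the subsistence bundle (3, 6), a share 0.4 of the remaining income goes to x: x* = 3 + 0.4·(M − 3p_x − 6p_y)/p_x.
Discretionary income = 82 − 3·3 − 6·6.4 = 34.6; x* = 3 + 0.4·34.6/3 = 7.6133.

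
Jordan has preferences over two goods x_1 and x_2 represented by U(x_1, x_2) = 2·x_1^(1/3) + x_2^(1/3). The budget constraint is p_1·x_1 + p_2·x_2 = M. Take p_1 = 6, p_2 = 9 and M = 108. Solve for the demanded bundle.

Substitute x_2 = (x_2/x_1)·x_1 into the budget: x_1* = M/(p_1 + p_2·(x_2/x_1)).
Numerically x_2/x_1 = 0.19245, so x_1* = 108/(6 + 9·0.19245) = 13.9678 and x_2* = 0.19245·13.9678 = 2.6881.

x_1* = 13.9678, x_2* = 2.6881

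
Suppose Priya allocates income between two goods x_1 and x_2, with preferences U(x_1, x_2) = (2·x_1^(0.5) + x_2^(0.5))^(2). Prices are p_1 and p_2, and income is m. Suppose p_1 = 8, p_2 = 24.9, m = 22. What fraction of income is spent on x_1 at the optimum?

share on x_1 = 0.9257

From the CES first-order condition, 2·(x_2/x_1)^(0.5) = p_1/p_2.
Hence x_2/x_1 = ((1/2)·p_1/p_2)^(1/(0.5)), i.e. raised to the 2 power.
With the ratio pinned down, the budget gives x_1* = m/(p_1 + p_2·(x_2/x_1)) and x_2* = (x_2/x_1)·x_1*.
Numerically x_2/x_1 = 0.025806, so x_1* = 22/(8 + 24.9·0.025806) = 2.5455 and x_2* = 0.025806·2.5455 = 0.0657.
Expenditure on x_1: 8·2.5455 = 20.3643; share = 0.9257.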